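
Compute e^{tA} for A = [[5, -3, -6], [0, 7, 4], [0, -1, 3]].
e^{tA} = [[e^{5*t}, -3*t*e^{5*t}, -6*t*e^{5*t}], [0, (2*t + 1)*e^{5*t}, 4*t*e^{5*t}], [0, -t*e^{5*t}, (1 - 2*t)*e^{5*t}]]

A has Jordan form J = [[5, 1, 0], [0, 5, 0], [0, 0, 5]] with A = PJP^{-1}, so e^{tA} = P e^{tJ} P^{-1}.

For a Jordan block J_k(λ), e^{tJ_k(λ)} = e^{λt} · (I + tN + t^2 N^2/2! + ... + t^{k-1} N^{k-1}/(k-1)!) where N is the nilpotent superdiagonal part.

Assembling the blocks and conjugating back gives the entries of e^{tA} as shown above.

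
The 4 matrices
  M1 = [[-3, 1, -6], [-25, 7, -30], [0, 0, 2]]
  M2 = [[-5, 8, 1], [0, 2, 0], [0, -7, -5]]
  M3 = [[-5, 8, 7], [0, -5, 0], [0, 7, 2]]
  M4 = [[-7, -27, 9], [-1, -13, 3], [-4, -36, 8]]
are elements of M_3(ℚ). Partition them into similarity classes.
Characteristic polynomials: χ_{M1} = (x - 2)^3, χ_{M2} = (x - 2)(x + 5)^2, χ_{M3} = (x - 2)(x + 5)^2, χ_{M4} = (x + 4)^3.

{M1}: invariant factors x - 2, (x - 2)^2.

{M2, M3}: invariant factors (x - 2)(x + 5)^2.

{M4}: invariant factors x + 4, (x + 4)^2.

Matrices are similar if and only if their invariant-factor lists agree; the partition into similarity classes is {M1}, {M2, M3}, {M4}.

3 classes: {M1}, {M2, M3}, {M4}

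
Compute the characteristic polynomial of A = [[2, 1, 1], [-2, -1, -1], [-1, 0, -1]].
xI - A = [[x - 2, -1, -1], [2, x + 1, 1], [1, 0, x + 1]].

Expanding det(xI - A) along the first row:
det(xI - A) = + (x - 2)·det([[x + 1, 1], [0, x + 1]]) - (-1)·det([[2, 1], [1, x + 1]]) + (-1)·det([[2, x + 1], [1, 0]]).

Evaluating gives χ_A(x) = x^3.

χ_A(x) = x^3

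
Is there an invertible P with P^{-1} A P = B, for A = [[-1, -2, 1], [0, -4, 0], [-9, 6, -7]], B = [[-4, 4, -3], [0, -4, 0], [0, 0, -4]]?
Two matrices over a field are similar if and only if they have the same invariant factors.

Both A and B have characteristic polynomial (x + 4)^3 and minimal polynomial (x + 4)^2. Computing further, both have invariant factors x + 4, (x + 4)^2. Hence A and B are similar.

Yes.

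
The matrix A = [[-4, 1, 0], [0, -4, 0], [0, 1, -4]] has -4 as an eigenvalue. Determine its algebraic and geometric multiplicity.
The characteristic polynomial is (x + 4)^3, so the factor x + 4 appears with exponent 3: the algebraic multiplicity is 3.

rank(A + 4I) = 1, so the eigenspace has dimension 3 - 1 = 2: the geometric multiplicity is 2.

Since 2 < 3, A is not diagonalizable.

algebraic multiplicity 3, geometric multiplicity 2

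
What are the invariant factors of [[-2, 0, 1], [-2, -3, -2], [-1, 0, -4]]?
x + 3, (x + 3)^2

The Jordan structure of A has elementary divisors (x + 3)^2, (x + 3). Arranging the block sizes at each eigenvalue in decreasing order and taking row products gives the invariant factors.

Invariant factors (smallest first, each dividing the next): x + 3, (x + 3)^2.

Check: the last factor (x + 3)^2 is the minimal polynomial, and the product (x + 3)^3 is the characteristic polynomial.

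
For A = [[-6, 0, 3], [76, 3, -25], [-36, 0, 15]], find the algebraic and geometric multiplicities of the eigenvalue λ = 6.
algebraic multiplicity 1, geometric multiplicity 1

The characteristic polynomial is (x - 6)(x - 3)^2, so the factor x - 6 appears with exponent 1: the algebraic multiplicity is 1.

rank(A - 6I) = 2, so the eigenspace has dimension 3 - 2 = 1: the geometric multiplicity is 1.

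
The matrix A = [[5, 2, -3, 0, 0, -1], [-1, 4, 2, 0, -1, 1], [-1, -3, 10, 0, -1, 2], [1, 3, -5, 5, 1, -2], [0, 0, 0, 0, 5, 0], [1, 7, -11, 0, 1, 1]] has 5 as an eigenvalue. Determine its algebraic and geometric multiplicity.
The characteristic polynomial is (x - 5)^6, so the factor x - 5 appears with exponent 6: the algebraic multiplicity is 6.

rank(A - 5I) = 2, so the eigenspace has dimension 6 - 2 = 4: the geometric multiplicity is 4.

Since 4 < 6, A is not diagonalizable.

algebraic multiplicity 6, geometric multiplicity 4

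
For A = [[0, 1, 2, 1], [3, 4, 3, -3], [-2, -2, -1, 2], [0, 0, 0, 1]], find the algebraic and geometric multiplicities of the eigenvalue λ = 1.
algebraic multiplicity 4, geometric multiplicity 2

The characteristic polynomial is (x - 1)^4, so the factor x - 1 appears with exponent 4: the algebraic multiplicity is 4.

rank(A - I) = 2, so the eigenspace has dimension 4 - 2 = 2: the geometric multiplicity is 2.

Since 2 < 4, A is not diagonalizable.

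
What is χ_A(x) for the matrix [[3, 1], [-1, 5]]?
χ_A(x) = (x - 4)^2

xI - A = [[x - 3, -1], [1, x - 5]].

Expanding det(xI - A) along the first row:
det(xI - A) = + (x - 3)·det([[x - 5]]) - (-1)·det([[1]]).

Evaluating gives χ_A(x) = x^2 - 8x + 16 = (x - 4)^2.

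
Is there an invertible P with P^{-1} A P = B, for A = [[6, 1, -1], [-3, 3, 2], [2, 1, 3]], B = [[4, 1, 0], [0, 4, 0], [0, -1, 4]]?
No.

Both have characteristic polynomial (x - 4)^3, but the minimal polynomial of A is (x - 4)^3 while the minimal polynomial of B is (x - 4)^2. The minimal polynomial is a similarity invariant, so A and B are not similar.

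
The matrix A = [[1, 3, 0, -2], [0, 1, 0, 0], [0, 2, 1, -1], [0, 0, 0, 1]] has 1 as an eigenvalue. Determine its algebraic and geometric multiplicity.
The characteristic polynomial is (x - 1)^4, so the factor x - 1 appears with exponent 4: the algebraic multiplicity is 4.

rank(A - I) = 2, so the eigenspace has dimension 4 - 2 = 2: the geometric multiplicity is 2.

Since 2 < 4, A is not diagonalizable.

algebraic multiplicity 4, geometric multiplicity 2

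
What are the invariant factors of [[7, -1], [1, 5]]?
The Jordan structure of A has elementary divisors (x - 6)^2. Arranging the block sizes at each eigenvalue in decreasing order and taking row products gives the invariant factors.

Invariant factors (smallest first, each dividing the next): (x - 6)^2.

Check: the last factor (x - 6)^2 is the minimal polynomial, and the product (x - 6)^2 is the characteristic polynomial.

(x - 6)^2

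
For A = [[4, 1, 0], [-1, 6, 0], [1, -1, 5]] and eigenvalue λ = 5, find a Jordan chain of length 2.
We seek v_1 ∈ ker((A - 5I)^2) \ ker(A - 5I), then set v_{i+1} = (A - 5I) v_i.

One such chain is v_1 = [[0, 1, -1]]^T, v_2 = [[1, 1, -1]]^T. Check: (A - 5I) v_2 = [[0, 0, 0]]^T = 0.

v_1 = [[0, 1, -1]]^T, v_2 = [[1, 1, -1]]^T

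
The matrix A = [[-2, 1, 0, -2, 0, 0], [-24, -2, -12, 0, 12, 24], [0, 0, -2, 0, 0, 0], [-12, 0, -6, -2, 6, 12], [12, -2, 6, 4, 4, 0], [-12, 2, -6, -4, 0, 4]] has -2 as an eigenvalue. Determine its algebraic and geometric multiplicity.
algebraic multiplicity 4, geometric multiplicity 3

The characteristic polynomial is (x - 4)^2(x + 2)^4, so the factor x + 2 appears with exponent 4: the algebraic multiplicity is 4.

rank(A + 2I) = 3, so the eigenspace has dimension 6 - 3 = 3: the geometric multiplicity is 3.

Since 3 < 4, A is not diagonalizable.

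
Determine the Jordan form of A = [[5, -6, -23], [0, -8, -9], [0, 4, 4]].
J = [[-2, 1, 0], [0, -2, 0], [0, 0, 5]]

The characteristic polynomial is det(xI - A) = (x - 5)(x + 2)^2, so the eigenvalues are -2 (algebraic multiplicity 2), 5 (algebraic multiplicity 1).

For λ = -2: rank(A + 2I) = 2, rank((A + 2I)^2) = 1. The eigenspace has dimension 3 - 2 = 1, so there is 1 Jordan block; the rank sequence gives block sizes [2].

For λ = 5: algebraic multiplicity 1 gives one 1×1 block.

Assembling the blocks gives the Jordan form J above.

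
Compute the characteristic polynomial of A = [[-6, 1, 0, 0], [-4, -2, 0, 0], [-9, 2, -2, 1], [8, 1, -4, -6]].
xI - A = [[x + 6, -1, 0, 0], [4, x + 2, 0, 0], [9, -2, x + 2, -1], [-8, -1, 4, x + 6]].

Expanding det(xI - A) along the first row:
det(xI - A) = + (x + 6)·det([[x + 2, 0, 0], [-2, x + 2, -1], [-1, 4, x + 6]]) - (-1)·det([[4, 0, 0], [9, x + 2, -1], [-8, 4, x + 6]]) + (0)·det([[4, x + 2, 0], [9, -2, -1], [-8, -1, x + 6]]) - (0)·det([[4, x + 2, 0], [9, -2, x + 2], [-8, -1, 4]]).

Evaluating gives χ_A(x) = x^4 + 16x^3 + 96x^2 + 256x + 256 = (x + 4)^4.

χ_A(x) = (x + 4)^4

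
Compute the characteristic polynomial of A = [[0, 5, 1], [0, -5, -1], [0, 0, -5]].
χ_A(x) = x(x + 5)^2

xI - A = [[x, -5, -1], [0, x + 5, 1], [0, 0, x + 5]].

Expanding det(xI - A) along the first row:
det(xI - A) = + (x)·det([[x + 5, 1], [0, x + 5]]) - (-5)·det([[0, 1], [0, x + 5]]) + (-1)·det([[0, x + 5], [0, 0]]).

Evaluating gives χ_A(x) = x^3 + 10x^2 + 25x = x(x + 5)^2.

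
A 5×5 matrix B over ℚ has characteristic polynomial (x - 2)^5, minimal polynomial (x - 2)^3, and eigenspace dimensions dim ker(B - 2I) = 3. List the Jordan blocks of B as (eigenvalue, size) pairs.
Jordan blocks: (2, 3), (2, 1), (2, 1)

λ = 2: algebraic multiplicity 5 (exponent in χ_B), largest block size 3 (exponent in m_B), 3 blocks (geometric multiplicity). These force block sizes [3, 1, 1].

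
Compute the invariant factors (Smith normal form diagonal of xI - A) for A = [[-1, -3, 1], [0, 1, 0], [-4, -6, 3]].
The Jordan structure of A has elementary divisors (x - 1)^2, (x - 1). Arranging the block sizes at each eigenvalue in decreasing order and taking row products gives the invariant factors.

Invariant factors (smallest first, each dividing the next): x - 1, (x - 1)^2.

Check: the last factor (x - 1)^2 is the minimal polynomial, and the product (x - 1)^3 is the characteristic polynomial.

x - 1, (x - 1)^2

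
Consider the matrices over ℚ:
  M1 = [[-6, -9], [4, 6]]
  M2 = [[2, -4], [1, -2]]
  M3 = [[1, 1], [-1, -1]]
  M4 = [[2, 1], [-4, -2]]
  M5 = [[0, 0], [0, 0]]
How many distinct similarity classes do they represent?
2 classes: {M1, M2, M3, M4}, {M5}

Characteristic polynomials: χ_{M1} = x^2, χ_{M2} = x^2, χ_{M3} = x^2, χ_{M4} = x^2, χ_{M5} = x^2.

{M1, M2, M3, M4}: invariant factors x^2.

{M5}: invariant factors x, x.

Matrices are similar if and only if their invariant-factor lists agree; the partition into similarity classes is {M1, M2, M3, M4}, {M5}.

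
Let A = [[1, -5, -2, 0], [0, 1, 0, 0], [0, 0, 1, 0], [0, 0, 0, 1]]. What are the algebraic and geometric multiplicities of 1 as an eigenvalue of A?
The characteristic polynomial is (x - 1)^4, so the factor x - 1 appears with exponent 4: the algebraic multiplicity is 4.

rank(A - I) = 1, so the eigenspace has dimension 4 - 1 = 3: the geometric multiplicity is 3.

Since 3 < 4, A is not diagonalizable.

algebraic multiplicity 4, geometric multiplicity 3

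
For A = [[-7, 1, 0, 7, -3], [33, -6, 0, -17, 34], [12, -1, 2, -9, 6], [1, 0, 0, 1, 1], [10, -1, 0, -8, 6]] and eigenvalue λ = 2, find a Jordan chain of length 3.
v_1 = [[0, 4, 0, 0, 1]]^T, v_2 = [[1, 2, 2, 1, 0]]^T, v_3 = [[0, 0, 1, 0, 0]]^T

We seek v_1 ∈ ker((A - 2I)^3) \ ker((A - 2I)^2), then set v_{i+1} = (A - 2I) v_i.

One such chain is v_1 = [[0, 4, 0, 0, 1]]^T, v_2 = [[1, 2, 2, 1, 0]]^T, v_3 = [[0, 0, 1, 0, 0]]^T. Check: (A - 2I) v_3 = [[0, 0, 0, 0, 0]]^T = 0.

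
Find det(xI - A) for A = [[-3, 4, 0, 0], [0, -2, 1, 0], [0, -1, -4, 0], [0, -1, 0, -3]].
χ_A(x) = (x + 3)^4

xI - A = [[x + 3, -4, 0, 0], [0, x + 2, -1, 0], [0, 1, x + 4, 0], [0, 1, 0, x + 3]].

Expanding det(xI - A) along the first row:
det(xI - A) = + (x + 3)·det([[x + 2, -1, 0], [1, x + 4, 0], [1, 0, x + 3]]) - (-4)·det([[0, -1, 0], [0, x + 4, 0], [0, 0, x + 3]]) + (0)·det([[0, x + 2, 0], [0, 1, 0], [0, 1, x + 3]]) - (0)·det([[0, x + 2, -1], [0, 1, x + 4], [0, 1, 0]]).

Evaluating gives χ_A(x) = x^4 + 12x^3 + 54x^2 + 108x + 81 = (x + 3)^4.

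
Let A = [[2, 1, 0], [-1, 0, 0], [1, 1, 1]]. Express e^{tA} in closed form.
A has Jordan form J = [[1, 1, 0], [0, 1, 0], [0, 0, 1]] with A = PJP^{-1}, so e^{tA} = P e^{tJ} P^{-1}.

For a Jordan block J_k(λ), e^{tJ_k(λ)} = e^{λt} · (I + tN + t^2 N^2/2! + ... + t^{k-1} N^{k-1}/(k-1)!) where N is the nilpotent superdiagonal part.

Assembling the blocks and conjugating back gives the entries of e^{tA} as shown above.

e^{tA} = [[(t + 1)*e^{t}, t*e^{t}, 0], [-t*e^{t}, (1 - t)*e^{t}, 0], [t*e^{t}, t*e^{t}, e^{t}]]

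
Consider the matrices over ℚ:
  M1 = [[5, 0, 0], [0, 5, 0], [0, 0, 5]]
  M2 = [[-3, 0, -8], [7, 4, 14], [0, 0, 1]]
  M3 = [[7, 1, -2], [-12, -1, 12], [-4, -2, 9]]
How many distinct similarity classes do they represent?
Characteristic polynomials: χ_{M1} = (x - 5)^3, χ_{M2} = (x - 4)(x - 1)(x + 3), χ_{M3} = (x - 5)^3.

{M1}: invariant factors x - 5, x - 5, x - 5.

{M2}: invariant factors (x - 4)(x - 1)(x + 3).

{M3}: invariant factors x - 5, (x - 5)^2.

Matrices are similar if and only if their invariant-factor lists agree; the partition into similarity classes is {M1}, {M2}, {M3}.

3 classes: {M1}, {M2}, {M3}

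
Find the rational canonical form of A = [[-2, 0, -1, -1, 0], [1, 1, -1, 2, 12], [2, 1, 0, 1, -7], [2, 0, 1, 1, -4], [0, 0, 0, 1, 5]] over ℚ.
R = [[0, 0, 0, 0, -4], [1, 0, 0, 0, 10], [0, 1, 0, 0, -5], [0, 0, 1, 0, -5], [0, 0, 0, 1, 5]]

The invariant factors of A (the non-unit diagonal entries of the Smith normal form of xI - A over ℚ[x]) are (x - 1)^3(x^2 - 2x - 4), each dividing the next. The characteristic polynomial is their product, (x - 1)^3(x^2 - 2x - 4).

The rational canonical form is the block-diagonal matrix of companion matrices C(f_i):
R = [[0, 0, 0, 0, -4], [1, 0, 0, 0, 10], [0, 1, 0, 0, -5], [0, 0, 1, 0, -5], [0, 0, 0, 1, 5]].

Note the characteristic polynomial does not split into linear factors over ℚ, so A has no Jordan form over ℚ; the rational canonical form exists over any field.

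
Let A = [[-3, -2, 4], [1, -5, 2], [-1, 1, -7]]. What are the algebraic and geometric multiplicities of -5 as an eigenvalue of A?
The characteristic polynomial is (x + 5)^3, so the factor x + 5 appears with exponent 3: the algebraic multiplicity is 3.

rank(A + 5I) = 2, so the eigenspace has dimension 3 - 2 = 1: the geometric multiplicity is 1.

Since 1 < 3, A is not diagonalizable.

algebraic multiplicity 3, geometric multiplicity 1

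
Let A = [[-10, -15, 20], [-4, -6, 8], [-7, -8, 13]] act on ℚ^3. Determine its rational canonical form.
R = [[0, 0, 0], [1, 0, 4], [0, 1, -3]]

The invariant factors of A (the non-unit diagonal entries of the Smith normal form of xI - A over ℚ[x]) are x(x - 1)(x + 4), each dividing the next. The characteristic polynomial is their product, x(x - 1)(x + 4).

The rational canonical form is the block-diagonal matrix of companion matrices C(f_i):
R = [[0, 0, 0], [1, 0, 4], [0, 1, -3]].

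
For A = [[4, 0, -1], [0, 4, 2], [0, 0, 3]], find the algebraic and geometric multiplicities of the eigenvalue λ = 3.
algebraic multiplicity 1, geometric multiplicity 1

The characteristic polynomial is (x - 4)^2(x - 3), so the factor x - 3 appears with exponent 1: the algebraic multiplicity is 1.

rank(A - 3I) = 2, so the eigenspace has dimension 3 - 2 = 1: the geometric multiplicity is 1.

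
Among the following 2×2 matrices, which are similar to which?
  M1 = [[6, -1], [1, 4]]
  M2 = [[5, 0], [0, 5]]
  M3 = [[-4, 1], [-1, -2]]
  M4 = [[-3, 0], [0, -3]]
Characteristic polynomials: χ_{M1} = (x - 5)^2, χ_{M2} = (x - 5)^2, χ_{M3} = (x + 3)^2, χ_{M4} = (x + 3)^2.

{M1}: invariant factors (x - 5)^2.

{M2}: invariant factors x - 5, x - 5.

{M3}: invariant factors (x + 3)^2.

{M4}: invariant factors x + 3, x + 3.

Matrices are similar if and only if their invariant-factor lists agree; the partition into similarity classes is {M1}, {M2}, {M3}, {M4}.

4 classes: {M1}, {M2}, {M3}, {M4}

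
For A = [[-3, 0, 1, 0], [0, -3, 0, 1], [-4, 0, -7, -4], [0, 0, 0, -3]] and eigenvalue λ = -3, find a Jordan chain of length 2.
We seek v_1 ∈ ker((A + 3I)^2) \ ker(A + 3I), then set v_{i+1} = (A + 3I) v_i.

One such chain is v_1 = [[-1, 0, 0, 1]]^T, v_2 = [[0, 1, 0, 0]]^T. Check: (A + 3I) v_2 = [[0, 0, 0, 0]]^T = 0.

v_1 = [[-1, 0, 0, 1]]^T, v_2 = [[0, 1, 0, 0]]^T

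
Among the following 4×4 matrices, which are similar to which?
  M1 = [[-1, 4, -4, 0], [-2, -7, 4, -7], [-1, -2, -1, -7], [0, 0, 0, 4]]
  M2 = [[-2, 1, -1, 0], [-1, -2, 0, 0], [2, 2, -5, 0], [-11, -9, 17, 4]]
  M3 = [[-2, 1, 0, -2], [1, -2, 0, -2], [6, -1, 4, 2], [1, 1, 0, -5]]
2 classes: {M1, M3}, {M2}

Characteristic polynomials: χ_{M1} = (x - 4)(x + 3)^3, χ_{M2} = (x - 4)(x + 3)^3, χ_{M3} = (x - 4)(x + 3)^3.

{M1, M3}: invariant factors x + 3, (x - 4)(x + 3)^2.

{M2}: invariant factors (x - 4)(x + 3)^3.

Matrices are similar if and only if their invariant-factor lists agree; the partition into similarity classes is {M1, M3}, {M2}.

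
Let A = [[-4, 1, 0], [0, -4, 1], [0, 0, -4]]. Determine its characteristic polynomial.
χ_A(x) = (x + 4)^3

xI - A = [[x + 4, -1, 0], [0, x + 4, -1], [0, 0, x + 4]].

Expanding det(xI - A) along the first row:
det(xI - A) = + (x + 4)·det([[x + 4, -1], [0, x + 4]]) - (-1)·det([[0, -1], [0, x + 4]]) + (0)·det([[0, x + 4], [0, 0]]).

Evaluating gives χ_A(x) = x^3 + 12x^2 + 48x + 64 = (x + 4)^3.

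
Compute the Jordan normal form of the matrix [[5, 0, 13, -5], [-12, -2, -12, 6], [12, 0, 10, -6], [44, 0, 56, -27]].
J = [[-5, 1, 0, 0], [0, -5, 0, 0], [0, 0, -2, 0], [0, 0, 0, -2]]

The characteristic polynomial is det(xI - A) = (x + 2)^2(x + 5)^2, so the eigenvalues are -5 (algebraic multiplicity 2), -2 (algebraic multiplicity 2).

For λ = -5: rank(A + 5I) = 3, rank((A + 5I)^2) = 2. The eigenspace has dimension 4 - 3 = 1, so there is 1 Jordan block; the rank sequence gives block sizes [2].

For λ = -2: rank(A + 2I) = 2. The eigenspace has dimension 4 - 2 = 2, so there are 2 Jordan blocks; the rank sequence gives block sizes [1, 1].

Assembling the blocks gives the Jordan form J above.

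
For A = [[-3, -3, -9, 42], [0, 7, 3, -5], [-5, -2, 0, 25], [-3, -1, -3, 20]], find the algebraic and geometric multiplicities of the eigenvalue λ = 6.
algebraic multiplicity 4, geometric multiplicity 2

The characteristic polynomial is (x - 6)^4, so the factor x - 6 appears with exponent 4: the algebraic multiplicity is 4.

rank(A - 6I) = 2, so the eigenspace has dimension 4 - 2 = 2: the geometric multiplicity is 2.

Since 2 < 4, A is not diagonalizable.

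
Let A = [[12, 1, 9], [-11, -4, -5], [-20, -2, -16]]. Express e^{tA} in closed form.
A has Jordan form J = [[-5, 1, 0], [0, -5, 0], [0, 0, 2]] with A = PJP^{-1}, so e^{tA} = P e^{tJ} P^{-1}.

For a Jordan block J_k(λ), e^{tJ_k(λ)} = e^{λt} · (I + tN + t^2 N^2/2! + ... + t^{k-1} N^{k-1}/(k-1)!) where N is the nilpotent superdiagonal part.

Assembling the blocks and conjugating back gives the entries of e^{tA} as shown above.

e^{tA} = [[(3*t + 2*e^{7*t} - 1)*e^{-5*t}, t*e^{-5*t}, (2*t + e^{7*t} - 1)*e^{-5*t}], [(3*t - 2*e^{7*t} + 2)*e^{-5*t}, (t + 1)*e^{-5*t}, (2*t - e^{7*t} + 1)*e^{-5*t}], [2*(-3*t - e^{7*t} + 1)*e^{-5*t}, -2*t*e^{-5*t}, (-4*t - e^{7*t} + 2)*e^{-5*t}]]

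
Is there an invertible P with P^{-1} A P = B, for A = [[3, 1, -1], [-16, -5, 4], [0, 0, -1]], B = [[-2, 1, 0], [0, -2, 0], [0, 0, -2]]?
trace(A) = -3 but trace(B) = -6. The trace is a similarity invariant, so A and B are not similar.

No.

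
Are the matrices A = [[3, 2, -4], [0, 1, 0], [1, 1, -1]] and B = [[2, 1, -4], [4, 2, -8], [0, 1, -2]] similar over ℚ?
trace(A) = 3 but trace(B) = 2. The trace is a similarity invariant, so A and B are not similar.

No.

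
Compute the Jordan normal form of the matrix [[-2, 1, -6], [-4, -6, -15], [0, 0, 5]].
The characteristic polynomial is det(xI - A) = (x - 5)(x + 4)^2, so the eigenvalues are -4 (algebraic multiplicity 2), 5 (algebraic multiplicity 1).

For λ = -4: rank(A + 4I) = 2, rank((A + 4I)^2) = 1. The eigenspace has dimension 3 - 2 = 1, so there is 1 Jordan block; the rank sequence gives block sizes [2].

For λ = 5: algebraic multiplicity 1 gives one 1×1 block.

Assembling the blocks gives the Jordan form J above.

J = [[-4, 1, 0], [0, -4, 0], [0, 0, 5]]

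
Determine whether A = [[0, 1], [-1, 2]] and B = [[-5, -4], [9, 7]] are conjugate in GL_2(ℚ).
Two matrices over a field are similar if and only if they have the same invariant factors.

Both A and B have characteristic polynomial (x - 1)^2 and minimal polynomial (x - 1)^2. Computing further, both have invariant factors (x - 1)^2. Hence A and B are similar.

Yes.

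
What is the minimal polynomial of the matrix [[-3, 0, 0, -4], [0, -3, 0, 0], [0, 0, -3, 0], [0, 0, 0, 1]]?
m_A(x) = (x - 1)(x + 3)

The characteristic polynomial factors as (x - 1)(x + 3)^3. The minimal polynomial is ∏(x - λ)^{k_λ} where k_λ is the size of the largest Jordan block at λ.

For λ = -3: rank(A + 3I) = 1, and the largest Jordan block has size 1 (the smallest k with rank((A + 3I)^k) = rank((A + 3I)^(k+1))).
For λ = 1: rank(A - I) = 3, and the largest Jordan block has size 1 (the smallest k with rank((A - I)^k) = rank((A - I)^(k+1))).

So m_A(x) = (x - 1)(x + 3).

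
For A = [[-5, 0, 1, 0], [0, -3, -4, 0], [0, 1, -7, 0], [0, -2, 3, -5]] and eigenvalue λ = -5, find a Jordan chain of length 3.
We seek v_1 ∈ ker((A + 5I)^3) \ ker((A + 5I)^2), then set v_{i+1} = (A + 5I) v_i.

One such chain is v_1 = [[0, 1, 0, -1]]^T, v_2 = [[0, 2, 1, -2]]^T, v_3 = [[1, 0, 0, -1]]^T. Check: (A + 5I) v_3 = [[0, 0, 0, 0]]^T = 0.

v_1 = [[0, 1, 0, -1]]^T, v_2 = [[0, 2, 1, -2]]^T, v_3 = [[1, 0, 0, -1]]^T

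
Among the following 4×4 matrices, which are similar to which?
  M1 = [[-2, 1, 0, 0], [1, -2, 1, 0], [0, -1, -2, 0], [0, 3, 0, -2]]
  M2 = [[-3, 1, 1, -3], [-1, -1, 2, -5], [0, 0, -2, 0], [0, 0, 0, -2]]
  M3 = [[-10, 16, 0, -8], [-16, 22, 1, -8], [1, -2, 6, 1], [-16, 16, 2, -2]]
Characteristic polynomials: χ_{M1} = (x + 2)^4, χ_{M2} = (x + 2)^4, χ_{M3} = (x - 6)^3(x + 2).

{M1, M2}: invariant factors x + 2, (x + 2)^3.

{M3}: invariant factors (x - 6)^3(x + 2).

Matrices are similar if and only if their invariant-factor lists agree; the partition into similarity classes is {M1, M2}, {M3}.

2 classes: {M1, M2}, {M3}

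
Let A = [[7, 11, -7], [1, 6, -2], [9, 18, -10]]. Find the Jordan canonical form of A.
J = [[-1, 0, 0], [0, 2, 1], [0, 0, 2]]

The characteristic polynomial is det(xI - A) = (x - 2)^2(x + 1), so the eigenvalues are -1 (algebraic multiplicity 1), 2 (algebraic multiplicity 2).

For λ = -1: algebraic multiplicity 1 gives one 1×1 block.

For λ = 2: rank(A - 2I) = 2, rank((A - 2I)^2) = 1. The eigenspace has dimension 3 - 2 = 1, so there is 1 Jordan block; the rank sequence gives block sizes [2].

Assembling the blocks gives the Jordan form J above.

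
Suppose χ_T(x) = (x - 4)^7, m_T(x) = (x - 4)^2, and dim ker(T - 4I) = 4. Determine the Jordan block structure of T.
Jordan blocks: (4, 2), (4, 2), (4, 2), (4, 1)

λ = 4: algebraic multiplicity 7 (exponent in χ_T), largest block size 2 (exponent in m_T), 4 blocks (geometric multiplicity). These force block sizes [2, 2, 2, 1].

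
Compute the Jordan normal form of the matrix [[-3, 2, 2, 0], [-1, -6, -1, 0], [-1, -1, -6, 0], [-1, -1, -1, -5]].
J = [[-5, 1, 0, 0], [0, -5, 0, 0], [0, 0, -5, 0], [0, 0, 0, -5]]

The characteristic polynomial is det(xI - A) = (x + 5)^4, so the eigenvalues are -5 (algebraic multiplicity 4).

For λ = -5: rank(A + 5I) = 1, rank((A + 5I)^2) = 0. The eigenspace has dimension 4 - 1 = 3, so there are 3 Jordan blocks; the rank sequence gives block sizes [2, 1, 1].

Assembling the blocks gives the Jordan form J above.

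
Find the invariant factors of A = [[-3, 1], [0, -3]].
(x + 3)^2

The Jordan structure of A has elementary divisors (x + 3)^2. Arranging the block sizes at each eigenvalue in decreasing order and taking row products gives the invariant factors.

Invariant factors (smallest first, each dividing the next): (x + 3)^2.

Check: the last factor (x + 3)^2 is the minimal polynomial, and the product (x + 3)^2 is the characteristic polynomial.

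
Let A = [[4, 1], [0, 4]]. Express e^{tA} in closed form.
A has Jordan form J = [[4, 1], [0, 4]] with A = PJP^{-1}, so e^{tA} = P e^{tJ} P^{-1}.

For a Jordan block J_k(λ), e^{tJ_k(λ)} = e^{λt} · (I + tN + t^2 N^2/2! + ... + t^{k-1} N^{k-1}/(k-1)!) where N is the nilpotent superdiagonal part.

Assembling the blocks and conjugating back gives the entries of e^{tA} as shown above.

e^{tA} = [[e^{4*t}, t*e^{4*t}], [0, e^{4*t}]]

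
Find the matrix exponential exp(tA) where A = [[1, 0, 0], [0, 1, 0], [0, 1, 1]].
A has Jordan form J = [[1, 1, 0], [0, 1, 0], [0, 0, 1]] with A = PJP^{-1}, so e^{tA} = P e^{tJ} P^{-1}.

For a Jordan block J_k(λ), e^{tJ_k(λ)} = e^{λt} · (I + tN + t^2 N^2/2! + ... + t^{k-1} N^{k-1}/(k-1)!) where N is the nilpotent superdiagonal part.

Assembling the blocks and conjugating back gives the entries of e^{tA} as shown above.

e^{tA} = [[e^{t}, 0, 0], [0, e^{t}, 0], [0, t*e^{t}, e^{t}]]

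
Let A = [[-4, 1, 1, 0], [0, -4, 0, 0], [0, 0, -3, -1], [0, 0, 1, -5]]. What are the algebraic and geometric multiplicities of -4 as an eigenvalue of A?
algebraic multiplicity 4, geometric multiplicity 2

The characteristic polynomial is (x + 4)^4, so the factor x + 4 appears with exponent 4: the algebraic multiplicity is 4.

rank(A + 4I) = 2, so the eigenspace has dimension 4 - 2 = 2: the geometric multiplicity is 2.

Since 2 < 4, A is not diagonalizable.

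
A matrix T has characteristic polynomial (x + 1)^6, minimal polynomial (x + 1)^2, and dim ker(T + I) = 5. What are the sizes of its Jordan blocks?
λ = -1: algebraic multiplicity 6 (exponent in χ_T), largest block size 2 (exponent in m_T), 5 blocks (geometric multiplicity). These force block sizes [2, 1, 1, 1, 1].

Jordan blocks: (-1, 2), (-1, 1), (-1, 1), (-1, 1), (-1, 1)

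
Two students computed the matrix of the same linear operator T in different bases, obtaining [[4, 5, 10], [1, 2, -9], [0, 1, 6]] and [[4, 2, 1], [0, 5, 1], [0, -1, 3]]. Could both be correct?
Two matrices over a field are similar if and only if they have the same invariant factors.

Both A and B have characteristic polynomial (x - 4)^3 and minimal polynomial (x - 4)^3. Computing further, both have invariant factors (x - 4)^3. Hence A and B are similar.

Yes.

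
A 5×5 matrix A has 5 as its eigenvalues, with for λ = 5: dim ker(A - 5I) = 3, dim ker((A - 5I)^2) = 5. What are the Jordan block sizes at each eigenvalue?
Jordan blocks: (5, 2), (5, 2), (5, 1)

λ = 5: successive nullity increments [3, 2] count blocks of size ≥ k; block sizes are [2, 2, 1].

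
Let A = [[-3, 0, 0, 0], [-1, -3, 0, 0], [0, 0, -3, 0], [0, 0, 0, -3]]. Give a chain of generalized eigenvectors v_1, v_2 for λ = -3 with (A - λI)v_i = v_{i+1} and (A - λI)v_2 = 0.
v_1 = [[1, 1, 0, 0]]^T, v_2 = [[0, -1, 0, 0]]^T

We seek v_1 ∈ ker((A + 3I)^2) \ ker(A + 3I), then set v_{i+1} = (A + 3I) v_i.

One such chain is v_1 = [[1, 1, 0, 0]]^T, v_2 = [[0, -1, 0, 0]]^T. Check: (A + 3I) v_2 = [[0, 0, 0, 0]]^T = 0.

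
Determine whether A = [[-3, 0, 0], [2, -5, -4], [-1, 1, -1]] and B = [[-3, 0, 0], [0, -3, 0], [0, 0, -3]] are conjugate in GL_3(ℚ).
Both have characteristic polynomial (x + 3)^3, but the minimal polynomial of A is (x + 3)^2 while the minimal polynomial of B is x + 3. The minimal polynomial is a similarity invariant, so A and B are not similar.

No.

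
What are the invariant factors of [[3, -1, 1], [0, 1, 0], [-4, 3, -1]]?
The Jordan structure of A has elementary divisors (x - 1)^3. Arranging the block sizes at each eigenvalue in decreasing order and taking row products gives the invariant factors.

Invariant factors (smallest first, each dividing the next): (x - 1)^3.

Check: the last factor (x - 1)^3 is the minimal polynomial, and the product (x - 1)^3 is the characteristic polynomial.

(x - 1)^3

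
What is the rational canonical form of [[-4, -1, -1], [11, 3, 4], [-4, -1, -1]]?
The invariant factors of A (the non-unit diagonal entries of the Smith normal form of xI - A over ℚ[x]) are x^2(x + 2), each dividing the next. The characteristic polynomial is their product, x^2(x + 2).

The rational canonical form is the block-diagonal matrix of companion matrices C(f_i):
R = [[0, 0, 0], [1, 0, 0], [0, 1, -2]].

R = [[0, 0, 0], [1, 0, 0], [0, 1, -2]]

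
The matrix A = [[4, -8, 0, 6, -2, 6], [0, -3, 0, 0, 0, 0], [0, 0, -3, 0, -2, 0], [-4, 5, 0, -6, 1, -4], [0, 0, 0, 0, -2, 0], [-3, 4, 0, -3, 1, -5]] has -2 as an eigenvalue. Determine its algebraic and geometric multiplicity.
algebraic multiplicity 3, geometric multiplicity 2

The characteristic polynomial is (x + 2)^3(x + 3)^3, so the factor x + 2 appears with exponent 3: the algebraic multiplicity is 3.

rank(A + 2I) = 4, so the eigenspace has dimension 6 - 4 = 2: the geometric multiplicity is 2.

Since 2 < 3, A is not diagonalizable.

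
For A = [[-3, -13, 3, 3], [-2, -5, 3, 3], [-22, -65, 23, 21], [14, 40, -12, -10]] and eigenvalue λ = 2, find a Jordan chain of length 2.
v_1 = [[1, 0, 5, -4]]^T, v_2 = [[-2, 1, -1, 2]]^T

We seek v_1 ∈ ker((A - 2I)^2) \ ker(A - 2I), then set v_{i+1} = (A - 2I) v_i.

One such chain is v_1 = [[1, 0, 5, -4]]^T, v_2 = [[-2, 1, -1, 2]]^T. Check: (A - 2I) v_2 = [[0, 0, 0, 0]]^T = 0.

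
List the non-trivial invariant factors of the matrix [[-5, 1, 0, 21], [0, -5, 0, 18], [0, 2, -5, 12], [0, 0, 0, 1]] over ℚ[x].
x + 5, (x - 1)(x + 5)^2

The Jordan structure of A has elementary divisors (x + 5)^2, (x + 5), (x - 1). Arranging the block sizes at each eigenvalue in decreasing order and taking row products gives the invariant factors.

Invariant factors (smallest first, each dividing the next): x + 5, (x - 1)(x + 5)^2.

Check: the last factor (x - 1)(x + 5)^2 is the minimal polynomial, and the product (x - 1)(x + 5)^3 is the characteristic polynomial.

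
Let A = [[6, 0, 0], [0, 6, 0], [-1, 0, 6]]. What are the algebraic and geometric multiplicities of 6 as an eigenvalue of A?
The characteristic polynomial is (x - 6)^3, so the factor x - 6 appears with exponent 3: the algebraic multiplicity is 3.

rank(A - 6I) = 1, so the eigenspace has dimension 3 - 1 = 2: the geometric multiplicity is 2.

Since 2 < 3, A is not diagonalizable.

algebraic multiplicity 3, geometric multiplicity 2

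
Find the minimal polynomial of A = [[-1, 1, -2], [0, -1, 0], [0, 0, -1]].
The characteristic polynomial factors as (x + 1)^3. The minimal polynomial is ∏(x - λ)^{k_λ} where k_λ is the size of the largest Jordan block at λ.

For λ = -1: rank(A + I) = 1, and the largest Jordan block has size 2 (the smallest k with rank((A + I)^k) = rank((A + I)^(k+1))).

So m_A(x) = (x + 1)^2.

m_A(x) = (x + 1)^2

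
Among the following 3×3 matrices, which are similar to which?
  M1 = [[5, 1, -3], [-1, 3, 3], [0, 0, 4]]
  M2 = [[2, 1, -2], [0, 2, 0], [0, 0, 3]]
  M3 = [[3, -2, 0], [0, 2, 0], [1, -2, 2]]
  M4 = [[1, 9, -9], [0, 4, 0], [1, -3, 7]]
3 classes: {M1, M4}, {M2}, {M3}

Characteristic polynomials: χ_{M1} = (x - 4)^3, χ_{M2} = (x - 3)(x - 2)^2, χ_{M3} = (x - 3)(x - 2)^2, χ_{M4} = (x - 4)^3.

{M1, M4}: invariant factors x - 4, (x - 4)^2.

{M2}: invariant factors (x - 3)(x - 2)^2.

{M3}: invariant factors x - 2, (x - 3)(x - 2).

Matrices are similar if and only if their invariant-factor lists agree; the partition into similarity classes is {M1, M4}, {M2}, {M3}.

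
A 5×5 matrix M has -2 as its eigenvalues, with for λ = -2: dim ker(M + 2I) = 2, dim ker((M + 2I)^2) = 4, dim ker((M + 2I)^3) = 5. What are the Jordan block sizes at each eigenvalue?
λ = -2: successive nullity increments [2, 2, 1] count blocks of size ≥ k; block sizes are [3, 2].

Jordan blocks: (-2, 3), (-2, 2)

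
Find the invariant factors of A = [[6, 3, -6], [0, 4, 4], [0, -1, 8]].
The Jordan structure of A has elementary divisors (x - 6)^2, (x - 6). Arranging the block sizes at each eigenvalue in decreasing order and taking row products gives the invariant factors.

Invariant factors (smallest first, each dividing the next): x - 6, (x - 6)^2.

Check: the last factor (x - 6)^2 is the minimal polynomial, and the product (x - 6)^3 is the characteristic polynomial.

x - 6, (x - 6)^2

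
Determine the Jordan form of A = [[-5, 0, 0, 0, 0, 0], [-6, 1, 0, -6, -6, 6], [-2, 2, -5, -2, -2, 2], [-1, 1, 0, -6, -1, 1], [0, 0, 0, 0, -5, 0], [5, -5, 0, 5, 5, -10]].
The characteristic polynomial is det(xI - A) = (x + 5)^6, so the eigenvalues are -5 (algebraic multiplicity 6).

For λ = -5: rank(A + 5I) = 1, rank((A + 5I)^2) = 0. The eigenspace has dimension 6 - 1 = 5, so there are 5 Jordan blocks; the rank sequence gives block sizes [2, 1, 1, 1, 1].

Assembling the blocks gives the Jordan form J above.

J = [[-5, 1, 0, 0, 0, 0], [0, -5, 0, 0, 0, 0], [0, 0, -5, 0, 0, 0], [0, 0, 0, -5, 0, 0], [0, 0, 0, 0, -5, 0], [0, 0, 0, 0, 0, -5]]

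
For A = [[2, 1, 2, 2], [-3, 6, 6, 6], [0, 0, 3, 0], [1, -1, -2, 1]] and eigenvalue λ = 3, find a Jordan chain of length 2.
We seek v_1 ∈ ker((A - 3I)^2) \ ker(A - 3I), then set v_{i+1} = (A - 3I) v_i.

One such chain is v_1 = [[0, 1, 0, 0]]^T, v_2 = [[1, 3, 0, -1]]^T. Check: (A - 3I) v_2 = [[0, 0, 0, 0]]^T = 0.

v_1 = [[0, 1, 0, 0]]^T, v_2 = [[1, 3, 0, -1]]^T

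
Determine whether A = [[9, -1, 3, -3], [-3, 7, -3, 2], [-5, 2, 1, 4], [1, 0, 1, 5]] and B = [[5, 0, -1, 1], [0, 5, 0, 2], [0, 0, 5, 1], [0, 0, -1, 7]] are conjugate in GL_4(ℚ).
No.

Both have characteristic polynomial (x - 6)^2(x - 5)^2, but the minimal polynomial of A is (x - 6)^2(x - 5)^2 while the minimal polynomial of B is (x - 6)^2(x - 5). The minimal polynomial is a similarity invariant, so A and B are not similar.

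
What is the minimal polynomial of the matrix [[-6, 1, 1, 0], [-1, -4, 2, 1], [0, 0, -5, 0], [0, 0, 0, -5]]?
m_A(x) = (x + 5)^3

The characteristic polynomial factors as (x + 5)^4. The minimal polynomial is ∏(x - λ)^{k_λ} where k_λ is the size of the largest Jordan block at λ.

For λ = -5: rank(A + 5I) = 2, and the largest Jordan block has size 3 (the smallest k with rank((A + 5I)^k) = rank((A + 5I)^(k+1))).

So m_A(x) = (x + 5)^3.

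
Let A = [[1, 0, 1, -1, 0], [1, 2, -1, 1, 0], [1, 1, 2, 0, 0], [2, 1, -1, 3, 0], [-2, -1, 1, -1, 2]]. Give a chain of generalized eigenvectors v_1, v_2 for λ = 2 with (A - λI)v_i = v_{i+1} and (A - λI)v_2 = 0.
We seek v_1 ∈ ker((A - 2I)^2) \ ker(A - 2I), then set v_{i+1} = (A - 2I) v_i.

One such chain is v_1 = [[-1, 2, 1, 1, 0]]^T, v_2 = [[1, -1, 1, 0, 0]]^T. Check: (A - 2I) v_2 = [[0, 0, 0, 0, 0]]^T = 0.

v_1 = [[-1, 2, 1, 1, 0]]^T, v_2 = [[1, -1, 1, 0, 0]]^T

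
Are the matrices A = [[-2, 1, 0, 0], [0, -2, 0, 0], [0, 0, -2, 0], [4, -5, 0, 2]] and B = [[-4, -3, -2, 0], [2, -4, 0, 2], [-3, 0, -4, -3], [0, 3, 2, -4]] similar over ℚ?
No.

trace(A) = -4 but trace(B) = -16. The trace is a similarity invariant, so A and B are not similar.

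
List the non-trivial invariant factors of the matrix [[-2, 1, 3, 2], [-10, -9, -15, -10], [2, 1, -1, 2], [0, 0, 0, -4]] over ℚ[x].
The Jordan structure of A has elementary divisors (x + 4)^2, (x + 4), (x + 4). Arranging the block sizes at each eigenvalue in decreasing order and taking row products gives the invariant factors.

Invariant factors (smallest first, each dividing the next): x + 4, x + 4, (x + 4)^2.

Check: the last factor (x + 4)^2 is the minimal polynomial, and the product (x + 4)^4 is the characteristic polynomial.

x + 4, x + 4, (x + 4)^2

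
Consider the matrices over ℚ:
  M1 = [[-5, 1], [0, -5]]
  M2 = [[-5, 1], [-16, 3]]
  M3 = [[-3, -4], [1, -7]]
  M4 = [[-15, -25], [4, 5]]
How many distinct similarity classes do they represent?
2 classes: {M1, M3, M4}, {M2}

Characteristic polynomials: χ_{M1} = (x + 5)^2, χ_{M2} = (x + 1)^2, χ_{M3} = (x + 5)^2, χ_{M4} = (x + 5)^2.

{M1, M3, M4}: invariant factors (x + 5)^2.

{M2}: invariant factors (x + 1)^2.

Matrices are similar if and only if their invariant-factor lists agree; the partition into similarity classes is {M1, M3, M4}, {M2}.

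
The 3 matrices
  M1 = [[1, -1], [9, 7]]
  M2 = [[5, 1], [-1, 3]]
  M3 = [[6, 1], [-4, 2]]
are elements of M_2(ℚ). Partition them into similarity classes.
1 class: {M1, M2, M3}

Characteristic polynomials: χ_{M1} = (x - 4)^2, χ_{M2} = (x - 4)^2, χ_{M3} = (x - 4)^2.

{M1, M2, M3}: invariant factors (x - 4)^2.

Matrices are similar if and only if their invariant-factor lists agree; the partition into similarity classes is {M1, M2, M3}.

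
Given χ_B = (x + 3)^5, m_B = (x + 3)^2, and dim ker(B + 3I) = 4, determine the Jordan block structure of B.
λ = -3: algebraic multiplicity 5 (exponent in χ_B), largest block size 2 (exponent in m_B), 4 blocks (geometric multiplicity). These force block sizes [2, 1, 1, 1].

Jordan blocks: (-3, 2), (-3, 1), (-3, 1), (-3, 1)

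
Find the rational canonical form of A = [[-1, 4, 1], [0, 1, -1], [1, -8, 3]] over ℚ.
The invariant factors of A (the non-unit diagonal entries of the Smith normal form of xI - A over ℚ[x]) are x(x - 5)(x + 2), each dividing the next. The characteristic polynomial is their product, x(x - 5)(x + 2).

The rational canonical form is the block-diagonal matrix of companion matrices C(f_i):
R = [[0, 0, 0], [1, 0, 10], [0, 1, 3]].

R = [[0, 0, 0], [1, 0, 10], [0, 1, 3]]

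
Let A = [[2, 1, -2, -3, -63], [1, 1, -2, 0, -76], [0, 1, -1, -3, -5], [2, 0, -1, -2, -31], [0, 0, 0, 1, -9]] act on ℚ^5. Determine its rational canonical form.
R = [[0, 0, 0, 0, -9], [1, 0, 0, 0, -33], [0, 1, 0, 0, -46], [0, 0, 1, 0, -30], [0, 0, 0, 1, -9]]

The invariant factors of A (the non-unit diagonal entries of the Smith normal form of xI - A over ℚ[x]) are (x + 1)^3(x + 3)^2, each dividing the next. The characteristic polynomial is their product, (x + 1)^3(x + 3)^2.

The rational canonical form is the block-diagonal matrix of companion matrices C(f_i):
R = [[0, 0, 0, 0, -9], [1, 0, 0, 0, -33], [0, 1, 0, 0, -46], [0, 0, 1, 0, -30], [0, 0, 0, 1, -9]].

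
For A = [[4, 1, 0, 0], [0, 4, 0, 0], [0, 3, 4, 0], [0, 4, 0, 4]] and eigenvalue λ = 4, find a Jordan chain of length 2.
v_1 = [[0, 1, 0, -1]]^T, v_2 = [[1, 0, 3, 4]]^T

We seek v_1 ∈ ker((A - 4I)^2) \ ker(A - 4I), then set v_{i+1} = (A - 4I) v_i.

One such chain is v_1 = [[0, 1, 0, -1]]^T, v_2 = [[1, 0, 3, 4]]^T. Check: (A - 4I) v_2 = [[0, 0, 0, 0]]^T = 0.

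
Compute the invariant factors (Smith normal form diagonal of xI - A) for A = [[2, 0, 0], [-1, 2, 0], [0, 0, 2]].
The Jordan structure of A has elementary divisors (x - 2)^2, (x - 2). Arranging the block sizes at each eigenvalue in decreasing order and taking row products gives the invariant factors.

Invariant factors (smallest first, each dividing the next): x - 2, (x - 2)^2.

Check: the last factor (x - 2)^2 is the minimal polynomial, and the product (x - 2)^3 is the characteristic polynomial.

x - 2, (x - 2)^2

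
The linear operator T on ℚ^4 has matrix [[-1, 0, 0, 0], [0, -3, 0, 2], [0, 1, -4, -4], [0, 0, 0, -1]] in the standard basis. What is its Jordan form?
J = [[-4, 0, 0, 0], [0, -3, 0, 0], [0, 0, -1, 0], [0, 0, 0, -1]]

The characteristic polynomial is det(xI - A) = (x + 1)^2(x + 3)(x + 4), so the eigenvalues are -4 (algebraic multiplicity 1), -3 (algebraic multiplicity 1), -1 (algebraic multiplicity 2).

For λ = -4: algebraic multiplicity 1 gives one 1×1 block.

For λ = -3: algebraic multiplicity 1 gives one 1×1 block.

For λ = -1: rank(A + I) = 2. The eigenspace has dimension 4 - 2 = 2, so there are 2 Jordan blocks; the rank sequence gives block sizes [1, 1].

Assembling the blocks gives the Jordan form J above.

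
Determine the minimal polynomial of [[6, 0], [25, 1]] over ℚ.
The characteristic polynomial factors as (x - 6)(x - 1). The minimal polynomial is ∏(x - λ)^{k_λ} where k_λ is the size of the largest Jordan block at λ.

For λ = 1: rank(A - I) = 1, and the largest Jordan block has size 1 (the smallest k with rank((A - I)^k) = rank((A - I)^(k+1))).
For λ = 6: rank(A - 6I) = 1, and the largest Jordan block has size 1 (the smallest k with rank((A - 6I)^k) = rank((A - 6I)^(k+1))).

So m_A(x) = (x - 6)(x - 1).

m_A(x) = (x - 6)(x - 1)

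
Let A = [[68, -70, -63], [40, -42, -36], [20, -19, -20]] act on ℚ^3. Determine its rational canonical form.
The invariant factors of A (the non-unit diagonal entries of the Smith normal form of xI - A over ℚ[x]) are (x - 4)^2(x + 2), each dividing the next. The characteristic polynomial is their product, (x - 4)^2(x + 2).

The rational canonical form is the block-diagonal matrix of companion matrices C(f_i):
R = [[0, 0, -32], [1, 0, 0], [0, 1, 6]].

R = [[0, 0, -32], [1, 0, 0], [0, 1, 6]]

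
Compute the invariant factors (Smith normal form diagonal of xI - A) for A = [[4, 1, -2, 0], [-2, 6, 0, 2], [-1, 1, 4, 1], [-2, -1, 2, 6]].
The Jordan structure of A has elementary divisors (x - 4)^2, (x - 6)^2. Arranging the block sizes at each eigenvalue in decreasing order and taking row products gives the invariant factors.

Invariant factors (smallest first, each dividing the next): (x - 6)^2(x - 4)^2.

Check: the last factor (x - 6)^2(x - 4)^2 is the minimal polynomial, and the product (x - 6)^2(x - 4)^2 is the characteristic polynomial.

(x - 6)^2(x - 4)^2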